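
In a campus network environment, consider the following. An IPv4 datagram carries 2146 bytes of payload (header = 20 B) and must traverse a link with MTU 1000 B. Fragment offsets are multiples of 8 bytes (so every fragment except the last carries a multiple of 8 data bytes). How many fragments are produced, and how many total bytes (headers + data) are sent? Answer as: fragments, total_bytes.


Max data per non-final fragment = floor((MTU - header)/8)*8 = floor((1000 - 20)/8)*8 = floor(980/8)*8 = 976 B
Final fragment needs no 8-byte alignment: it can carry up to MTU - header = 980 B
Non-final fragments needed = ceil((payload - 980) / 976) = ceil(1166/976) = ceil(1.1947) = 2
Number of fragments = 2 + 1 = 3
Fragment sizes (data): 2 * 976 B + 194 B (last, 194 <= 980 OK)
Total bytes sent = payload + n_frags * header = 2146 + 3*20 = 2146 + 60 = 2206 B

3, 2206


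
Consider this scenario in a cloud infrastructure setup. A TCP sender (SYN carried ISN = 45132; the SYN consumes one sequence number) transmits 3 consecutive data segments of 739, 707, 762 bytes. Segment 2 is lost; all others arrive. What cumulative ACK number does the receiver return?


SYN uses sequence number 45132; first data byte = ISN + 1 = 45133.
Segment 1: SEQ = 45133, len = 739 B, covers [45133, 45871]
Segment 2: SEQ = 45872, len = 707 B, covers [45872, 46578] [LOST]
Segment 3: SEQ = 46579, len = 762 B, covers [46579, 47340]
In-order data received: bytes [45133, 45871] (segments 1..1).
Segment 2 missing -> gap begins at byte 45872; later segments buffered out of order.
Cumulative ACK = next expected in-order byte = 45133 + 739 = 45872

45872


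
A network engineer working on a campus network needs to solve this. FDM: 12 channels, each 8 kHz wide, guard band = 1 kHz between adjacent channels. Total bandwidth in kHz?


Given: 12 channels, 8 kHz each, guard = 1 kHz
Channel bandwidth = 12 * 8 = 96 kHz
Guard bands = 11 gaps * 1 kHz = 11 kHz
Total = 96 + 11 = 107 kHz

107


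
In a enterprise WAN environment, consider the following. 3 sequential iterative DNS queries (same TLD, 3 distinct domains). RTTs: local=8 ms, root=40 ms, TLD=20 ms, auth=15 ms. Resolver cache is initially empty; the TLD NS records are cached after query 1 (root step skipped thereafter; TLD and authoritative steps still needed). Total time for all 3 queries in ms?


Lookup 1 (cold cache): local + root + TLD + auth = 8 + 40 + 20 + 15 = 83 ms
Lookups 2..3 (TLD NS cached -> skip root; new domain -> still ask TLD and auth): local + TLD + auth = 8 + 20 + 15 = 43 ms each
Remaining 2 lookups: 2 * 43 = 86 ms
Total = 83 + 86 = 169 ms

169


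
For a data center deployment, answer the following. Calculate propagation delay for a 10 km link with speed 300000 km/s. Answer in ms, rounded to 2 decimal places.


Given: distance = 10 km, speed = 300000 km/s
Delay = distance / speed = 10 / 300000 seconds
Delay in ms = 10 * 1000 / 300000
Delay = 0.0333 ms
Rounded to 2 dp = 0.03 ms

0.03


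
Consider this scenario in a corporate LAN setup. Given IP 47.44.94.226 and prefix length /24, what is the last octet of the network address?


Given: IP = 47.44.94.226, prefix = /24
Subnet mask = 255.255.255.0
Last octet of IP: 226
Last octet of mask: 0
Network last octet = 226 AND 0 = 0

0


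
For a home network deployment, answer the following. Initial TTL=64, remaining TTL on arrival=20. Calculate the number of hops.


Given: initial TTL = 64, received TTL = 20
Hops = initial TTL - received TTL
Hops = 64 - 20 = 44

44


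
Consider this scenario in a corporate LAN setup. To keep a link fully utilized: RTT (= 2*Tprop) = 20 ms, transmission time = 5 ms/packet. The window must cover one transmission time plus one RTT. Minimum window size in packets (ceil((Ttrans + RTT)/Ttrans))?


Given: Ttrans = 5 ms, RTT = 20 ms (= 2 * Tprop, Tprop = 10 ms)
Time until first ACK returns = Ttrans + RTT = 5 + 20 = 25 ms
Need W * Ttrans >= Ttrans + RTT  ->  W >= (Ttrans + RTT) / Ttrans
(Ttrans + RTT) / Ttrans = 25 / 5 = 5
W_min = ceil(5) = 5

5


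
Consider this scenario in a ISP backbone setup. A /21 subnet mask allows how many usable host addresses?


Given: subnet mask /21
Host bits = 32 - 21 = 11
Total addresses = 2^11 = 2048
Usable hosts = 2048 - 2 (network + broadcast) = 2046

2046


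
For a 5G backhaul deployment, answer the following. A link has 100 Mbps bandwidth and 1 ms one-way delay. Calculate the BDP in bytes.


Given: bandwidth = 100 Mbps, delay = 1 ms
BDP in bits = 100 * 10^6 * 1 / 1000
BDP in bits = 100000
BDP in bytes = 100000 / 8 = 12500

12500


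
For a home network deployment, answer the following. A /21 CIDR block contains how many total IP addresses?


Given: CIDR prefix /21
Host bits = 32 - 21 = 11
Total addresses = 2^11 = 2048

2048


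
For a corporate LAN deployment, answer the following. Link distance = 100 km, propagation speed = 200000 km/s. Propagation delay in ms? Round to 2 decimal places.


Given: distance = 100 km, speed = 200000 km/s
Delay = distance / speed = 100 / 200000 seconds
Delay in ms = 100 * 1000 / 200000
Delay = 0.5000 ms
Rounded to 2 dp = 0.50 ms

0.50


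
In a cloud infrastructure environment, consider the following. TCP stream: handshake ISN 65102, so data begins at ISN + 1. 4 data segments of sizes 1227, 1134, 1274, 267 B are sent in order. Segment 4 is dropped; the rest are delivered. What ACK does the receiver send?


SYN uses sequence number 65102; first data byte = ISN + 1 = 65103.
Segment 1: SEQ = 65103, len = 1227 B, covers [65103, 66329]
Segment 2: SEQ = 66330, len = 1134 B, covers [66330, 67463]
Segment 3: SEQ = 67464, len = 1274 B, covers [67464, 68737]
Segment 4: SEQ = 68738, len = 267 B, covers [68738, 69004] [LOST]
In-order data received: bytes [65103, 68737] (segments 1..3).
Segment 4 missing -> gap begins at byte 68738.
Cumulative ACK = next expected in-order byte = 65103 + 1227 + 1134 + 1274 = 68738

68738


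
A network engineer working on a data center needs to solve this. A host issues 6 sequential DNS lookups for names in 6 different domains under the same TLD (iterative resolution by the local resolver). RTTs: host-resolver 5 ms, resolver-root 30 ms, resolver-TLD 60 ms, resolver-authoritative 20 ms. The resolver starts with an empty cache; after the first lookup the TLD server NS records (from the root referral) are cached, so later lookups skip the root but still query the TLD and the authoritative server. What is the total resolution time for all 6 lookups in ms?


Lookup 1 (cold cache): local + root + TLD + auth = 5 + 30 + 60 + 20 = 115 ms
Lookups 2..6 (TLD NS cached -> skip root; new domain -> still ask TLD and auth): local + TLD + auth = 5 + 60 + 20 = 85 ms each
Remaining 5 lookups: 5 * 85 = 425 ms
Total = 115 + 425 = 540 ms

540


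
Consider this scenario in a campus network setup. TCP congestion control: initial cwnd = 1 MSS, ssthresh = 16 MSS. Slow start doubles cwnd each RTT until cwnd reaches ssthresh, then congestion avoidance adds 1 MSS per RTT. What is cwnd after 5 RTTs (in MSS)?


RTT 0: cwnd = 1 MSS (initial)
RTT 1: cwnd = 2 MSS (slow start, doubled)
RTT 2: cwnd = 4 MSS (slow start, doubled)
RTT 3: cwnd = 8 MSS (slow start, doubled)
RTT 4: cwnd = 16 MSS (slow start, doubled)
RTT 5: cwnd = 17 MSS (congestion avoidance, +1)

17


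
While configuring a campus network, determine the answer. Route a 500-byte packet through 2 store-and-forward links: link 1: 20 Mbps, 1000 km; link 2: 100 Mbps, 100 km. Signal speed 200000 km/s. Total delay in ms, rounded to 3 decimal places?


Packet = 500 bytes = 4000 bits. Store-and-forward: sum (t_trans + t_prop) per link.
Link 1: t_trans = 4000/(20*10^6) s = 0.2000 ms; t_prop = 1000/200000 s = 5.0000 ms; subtotal = 5.2000 ms
Link 2: t_trans = 4000/(100*10^6) s = 0.0400 ms; t_prop = 100/200000 s = 0.5000 ms; subtotal = 0.5400 ms
End-to-end = 5.2000 + 0.5400 = 5.7400 ms -> 5.740 ms (3 dp)

5.740


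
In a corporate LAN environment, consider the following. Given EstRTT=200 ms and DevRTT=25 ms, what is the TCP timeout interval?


Given: EstRTT = 200 ms, DevRTT = 25 ms
Timeout = EstRTT + 4 * DevRTT
4 * DevRTT = 4 * 25 = 100
Timeout = 200 + 100 = 300 ms

300


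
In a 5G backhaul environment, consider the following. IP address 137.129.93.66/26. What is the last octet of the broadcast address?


Given: IP = 137.129.93.66, prefix = /26
Host bits = 32 - 26 = 6
Network last octet = 66 AND mask = 64
Host part size = 2^6 - 1 = 63
Broadcast last octet = 64 OR 63 = 127

127


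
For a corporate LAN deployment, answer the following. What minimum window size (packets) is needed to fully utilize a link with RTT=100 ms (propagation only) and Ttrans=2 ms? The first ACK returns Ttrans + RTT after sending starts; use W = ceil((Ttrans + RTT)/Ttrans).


Given: Ttrans = 2 ms, RTT = 100 ms (= 2 * Tprop, Tprop = 50 ms)
Time until first ACK returns = Ttrans + RTT = 2 + 100 = 102 ms
Need W * Ttrans >= Ttrans + RTT  ->  W >= (Ttrans + RTT) / Ttrans
(Ttrans + RTT) / Ttrans = 102 / 2 = 51
W_min = ceil(51) = 51

51


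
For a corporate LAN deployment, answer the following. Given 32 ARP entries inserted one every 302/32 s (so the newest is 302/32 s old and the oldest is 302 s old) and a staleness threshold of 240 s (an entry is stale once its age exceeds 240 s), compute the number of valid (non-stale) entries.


Ages are k * 302/32 s for k = 1..32 (spacing = 9.4375 s).
Entry k is valid iff k * 302/32 <= 240 iff k <= 32 * 240 / 302 = 25.4305
n_valid = floor(25.4305) = 25
(n_stale = 32 - 25 = 7)

25


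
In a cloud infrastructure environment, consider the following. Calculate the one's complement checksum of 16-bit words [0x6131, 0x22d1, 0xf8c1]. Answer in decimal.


Given words: [0x6131, 0x22d1, 0xf8c1]
Step 1: Sum all words
Raw sum = 24881 + 8913 + 63681 = 97475
Step 2: Fold carry: (31939 + 1) = 31940
One's complement = ~31940 & 0xFFFF = 33595

33595


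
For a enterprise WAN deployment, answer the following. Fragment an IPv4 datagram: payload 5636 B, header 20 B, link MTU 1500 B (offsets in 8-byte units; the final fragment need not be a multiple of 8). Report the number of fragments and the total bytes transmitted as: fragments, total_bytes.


Max data per non-final fragment = floor((MTU - header)/8)*8 = floor((1500 - 20)/8)*8 = floor(1480/8)*8 = 1480 B
Final fragment needs no 8-byte alignment: it can carry up to MTU - header = 1480 B
Non-final fragments needed = ceil((payload - 1480) / 1480) = ceil(4156/1480) = ceil(2.8081) = 3
Number of fragments = 3 + 1 = 4
Fragment sizes (data): 3 * 1480 B + 1196 B (last, 1196 <= 1480 OK)
Total bytes sent = payload + n_frags * header = 5636 + 4*20 = 5636 + 80 = 5716 B

4, 5716


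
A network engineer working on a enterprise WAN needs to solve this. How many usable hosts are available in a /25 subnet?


Given: subnet mask /25
Host bits = 32 - 25 = 7
Total addresses = 2^7 = 128
Usable hosts = 128 - 2 (network + broadcast) = 126

126


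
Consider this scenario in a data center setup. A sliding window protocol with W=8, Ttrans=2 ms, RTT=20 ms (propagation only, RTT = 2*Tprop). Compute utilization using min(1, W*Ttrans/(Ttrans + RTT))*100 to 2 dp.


Given: W = 8, Ttrans = 2 ms, RTT = 20 ms (= 2 * Tprop, Tprop = 10 ms)
Cycle time = Ttrans + RTT = 2 + 20 = 22 ms (first packet sent until its ACK returns)
W * Ttrans = 8 * 2 = 16 ms of sending per cycle
W * Ttrans / (Ttrans + RTT) = 16 / 22 = 0.727273
U = min(1, 0.727273) = 0.727273
U% = 72.73%

72.73


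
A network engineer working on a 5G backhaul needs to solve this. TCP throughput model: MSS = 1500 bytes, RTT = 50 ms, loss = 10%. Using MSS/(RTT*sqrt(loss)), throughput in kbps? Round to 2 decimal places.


Given: MSS = 1500 bytes, RTT = 50 ms, loss = 10%
RTT in seconds = 50 / 1000 = 0.05
Loss rate = 10% = 0.1
sqrt(loss) = sqrt(0.1) = 0.316227766017
Throughput (bytes/s) = 1500 / (0.05 * 0.316227766017) = 94868.3298
Throughput (kbps) = 94868.3298 * 8 / 1000 = 758.946638 -> 758.95 kbps (2 dp)

758.95


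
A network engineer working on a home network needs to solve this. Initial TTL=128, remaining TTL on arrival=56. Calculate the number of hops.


Given: initial TTL = 128, received TTL = 56
Hops = initial TTL - received TTL
Hops = 128 - 56 = 72

72


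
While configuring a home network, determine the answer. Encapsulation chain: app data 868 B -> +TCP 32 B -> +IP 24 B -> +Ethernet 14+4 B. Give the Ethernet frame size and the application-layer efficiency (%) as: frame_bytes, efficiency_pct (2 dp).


TCP segment = 868 + 32 = 900 B
IP packet = 900 + 24 = 924 B
Ethernet frame = 924 + 14 + 4 = 942 B
Efficiency = app / frame = 868 / 942 = 0.921444 = 92.1444% -> 92.14% (2 dp)

942, 92.14


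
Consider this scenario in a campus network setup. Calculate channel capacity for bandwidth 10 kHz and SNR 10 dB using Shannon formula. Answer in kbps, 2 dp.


Given: B = 10 kHz, SNR = 10 dB
SNR linear = 10^(10/10) = 10
1 + SNR = 11
log2(11) = 3.4594316186
C = 10 * 1000 * 3.4594316186 = 34594.3162 bps
C = 34.594316 kbps -> 34.59 kbps (2 dp)

34.59


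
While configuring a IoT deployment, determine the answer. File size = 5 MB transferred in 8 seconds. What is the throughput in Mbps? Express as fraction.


Given: file = 5 MB, time = 8 s
File in Mb = 5 * 8 = 40 Mb
Throughput = 40 / 8 Mbps
Throughput = 5 Mbps

5


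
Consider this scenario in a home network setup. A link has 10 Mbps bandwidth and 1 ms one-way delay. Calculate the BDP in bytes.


Given: bandwidth = 10 Mbps, delay = 1 ms
BDP in bits = 10 * 10^6 * 1 / 1000
BDP in bits = 10000
BDP in bytes = 10000 / 8 = 1250

1250


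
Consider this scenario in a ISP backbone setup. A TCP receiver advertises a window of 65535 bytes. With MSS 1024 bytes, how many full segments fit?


Given: RWND = 65535 bytes, MSS = 1024 bytes
Full segments = floor(RWND / MSS)
Full segments = floor(65535 / 1024)
Full segments = floor(63.999) = 63

63


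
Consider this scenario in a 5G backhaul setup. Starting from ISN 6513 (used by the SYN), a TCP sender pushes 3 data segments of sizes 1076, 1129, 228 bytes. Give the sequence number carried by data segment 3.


The SYN occupies sequence number ISN = 6513, so the first data byte is ISN + 1 = 6514.
SEQ of data segment i = (ISN + 1) + sum of payload sizes of segments 1..i-1.
Segment 1: SEQ = 6514, payload = 1076 bytes
Segment 2: SEQ = 7590, payload = 1129 bytes
Segment 3: SEQ = 8719, payload = 228 bytes
SEQ of segment 3 = 6514 + 1076 + 1129 = 8719

8719


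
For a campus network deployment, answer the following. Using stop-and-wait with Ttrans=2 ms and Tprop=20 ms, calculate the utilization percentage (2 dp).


Given: Ttrans = 2 ms, Tprop = 20 ms
RTT = 2 * Tprop = 2 * 20 = 40 ms
U = Ttrans / (Ttrans + RTT)
U = 2 / (2 + 40)
U = 2 / 42 = 0.047619
U% = 4.76%

4.76


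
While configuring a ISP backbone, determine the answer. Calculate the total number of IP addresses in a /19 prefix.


Given: CIDR prefix /19
Host bits = 32 - 19 = 13
Total addresses = 2^13 = 8192

8192


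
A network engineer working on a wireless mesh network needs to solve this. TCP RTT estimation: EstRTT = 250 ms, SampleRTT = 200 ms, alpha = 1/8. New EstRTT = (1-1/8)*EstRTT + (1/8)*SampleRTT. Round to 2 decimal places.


Given: EstRTT = 250 ms, SampleRTT = 200 ms, alpha = 1/8
New EstRTT = (1 - alpha) * EstRTT + alpha * SampleRTT
(7/8) * 250 = 218.75
(1/8) * 200 = 25
New EstRTT = 218.75 + 25 = 243.75 ms -> 243.75 ms (2 dp)

243.75


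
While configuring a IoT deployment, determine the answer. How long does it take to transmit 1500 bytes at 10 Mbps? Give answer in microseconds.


Given: packet = 1500 bytes, bandwidth = 10 Mbps
Packet in bits = 1500 * 8 = 12000 bits
Bandwidth = 10 * 10^6 = 10000000 bps
Time = 12000 / 10000000 seconds
Time in us = 12000 * 10^6 / 10000000 = 1200

1200


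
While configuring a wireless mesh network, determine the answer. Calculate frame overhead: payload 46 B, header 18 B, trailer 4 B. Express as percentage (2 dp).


Given: payload = 46 B, header = 18 B, trailer = 4 B
Overhead bytes = header + trailer = 18 + 4 = 22
Total frame = payload + overhead = 46 + 22 = 68
Overhead % = 22 / 68 * 100 = 32.3529% -> 32.35% (2 dp)

32.35


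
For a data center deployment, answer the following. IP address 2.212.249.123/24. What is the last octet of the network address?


Given: IP = 2.212.249.123, prefix = /24
Subnet mask = 255.255.255.0
Last octet of IP: 123
Last octet of mask: 0
Network last octet = 123 AND 0 = 0

0


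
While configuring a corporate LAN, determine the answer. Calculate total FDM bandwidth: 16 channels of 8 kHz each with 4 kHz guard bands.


Given: 16 channels, 8 kHz each, guard = 4 kHz
Channel bandwidth = 16 * 8 = 128 kHz
Guard bands = 15 gaps * 4 kHz = 60 kHz
Total = 128 + 60 = 188 kHz

188


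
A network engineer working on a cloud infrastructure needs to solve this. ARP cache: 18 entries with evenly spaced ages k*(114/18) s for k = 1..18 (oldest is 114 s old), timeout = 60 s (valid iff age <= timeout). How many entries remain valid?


Ages are k * 114/18 s for k = 1..18 (spacing = 6.3333 s).
Entry k is valid iff k * 114/18 <= 60 iff k <= 18 * 60 / 114 = 9.4737
n_valid = floor(9.4737) = 9
(n_stale = 18 - 9 = 9)

9


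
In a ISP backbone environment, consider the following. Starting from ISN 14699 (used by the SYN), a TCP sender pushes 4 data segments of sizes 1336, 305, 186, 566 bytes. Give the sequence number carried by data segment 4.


The SYN occupies sequence number ISN = 14699, so the first data byte is ISN + 1 = 14700.
SEQ of data segment i = (ISN + 1) + sum of payload sizes of segments 1..i-1.
Segment 1: SEQ = 14700, payload = 1336 bytes
Segment 2: SEQ = 16036, payload = 305 bytes
Segment 3: SEQ = 16341, payload = 186 bytes
Segment 4: SEQ = 16527, payload = 566 bytes
SEQ of segment 4 = 14700 + 1336 + 305 + 186 = 16527

16527


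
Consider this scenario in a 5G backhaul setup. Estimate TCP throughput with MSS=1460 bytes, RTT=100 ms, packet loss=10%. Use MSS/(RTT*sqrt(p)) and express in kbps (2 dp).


Given: MSS = 1460 bytes, RTT = 100 ms, loss = 10%
RTT in seconds = 100 / 1000 = 0.1
Loss rate = 10% = 0.1
sqrt(loss) = sqrt(0.1) = 0.316227766017
Throughput (bytes/s) = 1460 / (0.1 * 0.316227766017) = 46169.2538
Throughput (kbps) = 46169.2538 * 8 / 1000 = 369.354031 -> 369.35 kbps (2 dp)

369.35


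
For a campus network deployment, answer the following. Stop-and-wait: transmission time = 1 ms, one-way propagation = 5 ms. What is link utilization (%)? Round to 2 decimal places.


Given: Ttrans = 1 ms, Tprop = 5 ms
RTT = 2 * Tprop = 2 * 5 = 10 ms
U = Ttrans / (Ttrans + RTT)
U = 1 / (1 + 10)
U = 1 / 11 = 0.090909
U% = 9.09%

9.09


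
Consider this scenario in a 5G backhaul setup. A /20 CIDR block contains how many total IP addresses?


Given: CIDR prefix /20
Host bits = 32 - 20 = 12
Total addresses = 2^12 = 4096

4096


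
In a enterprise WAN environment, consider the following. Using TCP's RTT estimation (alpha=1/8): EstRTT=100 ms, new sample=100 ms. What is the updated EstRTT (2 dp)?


Given: EstRTT = 100 ms, SampleRTT = 100 ms, alpha = 1/8
New EstRTT = (1 - alpha) * EstRTT + alpha * SampleRTT
(7/8) * 100 = 87.5
(1/8) * 100 = 12.5
New EstRTT = 87.5 + 12.5 = 100 ms -> 100.00 ms (2 dp)

100.00


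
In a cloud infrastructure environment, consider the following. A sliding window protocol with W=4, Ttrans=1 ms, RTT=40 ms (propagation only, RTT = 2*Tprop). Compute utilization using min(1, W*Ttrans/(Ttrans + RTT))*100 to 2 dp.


Given: W = 4, Ttrans = 1 ms, RTT = 40 ms (= 2 * Tprop, Tprop = 20 ms)
Cycle time = Ttrans + RTT = 1 + 40 = 41 ms (first packet sent until its ACK returns)
W * Ttrans = 4 * 1 = 4 ms of sending per cycle
W * Ttrans / (Ttrans + RTT) = 4 / 41 = 0.097561
U = min(1, 0.097561) = 0.097561
U% = 9.76%

9.76


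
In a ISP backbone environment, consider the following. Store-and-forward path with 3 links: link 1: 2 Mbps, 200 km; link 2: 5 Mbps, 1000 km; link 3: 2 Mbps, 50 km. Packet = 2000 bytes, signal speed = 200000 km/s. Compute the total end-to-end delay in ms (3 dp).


Packet = 2000 bytes = 16000 bits. Store-and-forward: sum (t_trans + t_prop) per link.
Link 1: t_trans = 16000/(2*10^6) s = 8.0000 ms; t_prop = 200/200000 s = 1.0000 ms; subtotal = 9.0000 ms
Link 2: t_trans = 16000/(5*10^6) s = 3.2000 ms; t_prop = 1000/200000 s = 5.0000 ms; subtotal = 8.2000 ms
Link 3: t_trans = 16000/(2*10^6) s = 8.0000 ms; t_prop = 50/200000 s = 0.2500 ms; subtotal = 8.2500 ms
End-to-end = 9.0000 + 8.2000 + 8.2500 = 25.4500 ms -> 25.450 ms (3 dp)

25.450


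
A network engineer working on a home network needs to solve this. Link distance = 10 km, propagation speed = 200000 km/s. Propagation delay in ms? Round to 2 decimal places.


Given: distance = 10 km, speed = 200000 km/s
Delay = distance / speed = 10 / 200000 seconds
Delay in ms = 10 * 1000 / 200000
Delay = 0.0500 ms
Rounded to 2 dp = 0.05 ms

0.05


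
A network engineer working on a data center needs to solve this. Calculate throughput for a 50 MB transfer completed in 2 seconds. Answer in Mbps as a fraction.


Given: file = 50 MB, time = 2 s
File in Mb = 50 * 8 = 400 Mb
Throughput = 400 / 2 Mbps
Throughput = 200 Mbps

200


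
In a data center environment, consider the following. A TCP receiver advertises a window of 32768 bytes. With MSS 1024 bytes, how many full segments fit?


Given: RWND = 32768 bytes, MSS = 1024 bytes
Full segments = floor(RWND / MSS)
Full segments = floor(32768 / 1024)
Full segments = floor(32.0) = 32

32


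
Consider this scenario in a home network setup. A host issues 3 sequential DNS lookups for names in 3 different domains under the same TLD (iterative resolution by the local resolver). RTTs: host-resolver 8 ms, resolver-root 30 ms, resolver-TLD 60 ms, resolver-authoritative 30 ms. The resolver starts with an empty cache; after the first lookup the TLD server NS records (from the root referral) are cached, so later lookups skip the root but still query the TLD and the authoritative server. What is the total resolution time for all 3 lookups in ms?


Lookup 1 (cold cache): local + root + TLD + auth = 8 + 30 + 60 + 30 = 128 ms
Lookups 2..3 (TLD NS cached -> skip root; new domain -> still ask TLD and auth): local + TLD + auth = 8 + 60 + 30 = 98 ms each
Remaining 2 lookups: 2 * 98 = 196 ms
Total = 128 + 196 = 324 ms

324


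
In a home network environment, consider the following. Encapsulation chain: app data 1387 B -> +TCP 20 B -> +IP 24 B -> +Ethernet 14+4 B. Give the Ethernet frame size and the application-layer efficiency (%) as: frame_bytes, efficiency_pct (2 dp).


TCP segment = 1387 + 20 = 1407 B
IP packet = 1407 + 24 = 1431 B
Ethernet frame = 1431 + 14 + 4 = 1449 B
Efficiency = app / frame = 1387 / 1449 = 0.957212 = 95.7212% -> 95.72% (2 dp)

1449, 95.72


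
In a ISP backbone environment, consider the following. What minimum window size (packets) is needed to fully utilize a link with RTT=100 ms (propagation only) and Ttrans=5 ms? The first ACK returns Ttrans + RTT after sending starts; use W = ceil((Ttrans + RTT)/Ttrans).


Given: Ttrans = 5 ms, RTT = 100 ms (= 2 * Tprop, Tprop = 50 ms)
Time until first ACK returns = Ttrans + RTT = 5 + 100 = 105 ms
Need W * Ttrans >= Ttrans + RTT  ->  W >= (Ttrans + RTT) / Ttrans
(Ttrans + RTT) / Ttrans = 105 / 5 = 21
W_min = ceil(21) = 21

21


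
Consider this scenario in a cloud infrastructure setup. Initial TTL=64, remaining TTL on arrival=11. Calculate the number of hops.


Given: initial TTL = 64, received TTL = 11
Hops = initial TTL - received TTL
Hops = 64 - 11 = 53

53


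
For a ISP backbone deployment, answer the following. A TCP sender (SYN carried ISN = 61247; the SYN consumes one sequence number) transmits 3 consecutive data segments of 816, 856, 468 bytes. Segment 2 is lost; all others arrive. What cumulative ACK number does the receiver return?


SYN uses sequence number 61247; first data byte = ISN + 1 = 61248.
Segment 1: SEQ = 61248, len = 816 B, covers [61248, 62063]
Segment 2: SEQ = 62064, len = 856 B, covers [62064, 62919] [LOST]
Segment 3: SEQ = 62920, len = 468 B, covers [62920, 63387]
In-order data received: bytes [61248, 62063] (segments 1..1).
Segment 2 missing -> gap begins at byte 62064; later segments buffered out of order.
Cumulative ACK = next expected in-order byte = 61248 + 816 = 62064

62064


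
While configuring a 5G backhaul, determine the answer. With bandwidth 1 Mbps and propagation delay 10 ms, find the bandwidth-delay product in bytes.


Given: bandwidth = 1 Mbps, delay = 10 ms
BDP in bits = 1 * 10^6 * 10 / 1000
BDP in bits = 10000
BDP in bytes = 10000 / 8 = 1250

1250


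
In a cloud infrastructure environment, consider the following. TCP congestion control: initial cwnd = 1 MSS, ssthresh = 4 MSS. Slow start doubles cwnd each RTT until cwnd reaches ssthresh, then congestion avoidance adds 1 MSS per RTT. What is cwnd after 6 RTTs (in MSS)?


RTT 0: cwnd = 1 MSS (initial)
RTT 1: cwnd = 2 MSS (slow start, doubled)
RTT 2: cwnd = 4 MSS (slow start, doubled)
RTT 3: cwnd = 5 MSS (congestion avoidance, +1)
RTT 4: cwnd = 6 MSS (congestion avoidance, +1)
RTT 5: cwnd = 7 MSS (congestion avoidance, +1)
RTT 6: cwnd = 8 MSS (congestion avoidance, +1)

8


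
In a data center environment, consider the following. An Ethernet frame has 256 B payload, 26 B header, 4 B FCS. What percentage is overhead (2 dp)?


Given: payload = 256 B, header = 26 B, trailer = 4 B
Overhead bytes = header + trailer = 26 + 4 = 30
Total frame = payload + overhead = 256 + 30 = 286
Overhead % = 30 / 286 * 100 = 10.4895% -> 10.49% (2 dp)

10.49


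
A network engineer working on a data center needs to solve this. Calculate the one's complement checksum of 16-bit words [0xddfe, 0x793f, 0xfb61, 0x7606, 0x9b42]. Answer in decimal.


Given words: [0xddfe, 0x793f, 0xfb61, 0x7606, 0x9b42]
Step 1: Sum all words
Raw sum = 56830 + 31039 + 64353 + 30214 + 39746 = 222182
Step 2: Fold carry: (25574 + 3) = 25577
One's complement = ~25577 & 0xFFFF = 39958

39958


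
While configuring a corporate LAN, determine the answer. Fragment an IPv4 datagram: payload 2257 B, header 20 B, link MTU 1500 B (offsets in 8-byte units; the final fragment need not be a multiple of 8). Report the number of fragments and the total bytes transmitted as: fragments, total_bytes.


Max data per non-final fragment = floor((MTU - header)/8)*8 = floor((1500 - 20)/8)*8 = floor(1480/8)*8 = 1480 B
Final fragment needs no 8-byte alignment: it can carry up to MTU - header = 1480 B
Non-final fragments needed = ceil((payload - 1480) / 1480) = ceil(777/1480) = ceil(0.5250) = 1
Number of fragments = 1 + 1 = 2
Fragment sizes (data): 1 * 1480 B + 777 B (last, 777 <= 1480 OK)
Total bytes sent = payload + n_frags * header = 2257 + 2*20 = 2257 + 40 = 2297 B

2, 2297


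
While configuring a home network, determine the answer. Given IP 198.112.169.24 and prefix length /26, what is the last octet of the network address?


Given: IP = 198.112.169.24, prefix = /26
Subnet mask = 255.255.255.192
Last octet of IP: 24
Last octet of mask: 192
Network last octet = 24 AND 192 = 0

0


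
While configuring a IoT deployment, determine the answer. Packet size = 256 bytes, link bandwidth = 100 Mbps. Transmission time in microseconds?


Given: packet = 256 bytes, bandwidth = 100 Mbps
Packet in bits = 256 * 8 = 2048 bits
Bandwidth = 100 * 10^6 = 100000000 bps
Time = 2048 / 100000000 seconds
Time in us = 2048 * 10^6 / 100000000 = 20.48

20.48


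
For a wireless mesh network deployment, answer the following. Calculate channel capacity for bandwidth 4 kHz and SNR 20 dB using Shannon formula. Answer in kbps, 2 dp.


Given: B = 4 kHz, SNR = 20 dB
SNR linear = 10^(20/10) = 100
1 + SNR = 101
log2(101) = 6.6582114828
C = 4 * 1000 * 6.6582114828 = 26632.8459 bps
C = 26.632846 kbps -> 26.63 kbps (2 dp)

26.63


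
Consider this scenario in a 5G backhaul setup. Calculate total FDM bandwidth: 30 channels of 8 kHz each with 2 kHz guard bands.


Given: 30 channels, 8 kHz each, guard = 2 kHz
Channel bandwidth = 30 * 8 = 240 kHz
Guard bands = 29 gaps * 2 kHz = 58 kHz
Total = 240 + 58 = 298 kHz

298


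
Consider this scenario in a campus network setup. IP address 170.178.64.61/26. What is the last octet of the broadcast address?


Given: IP = 170.178.64.61, prefix = /26
Host bits = 32 - 26 = 6
Network last octet = 61 AND mask = 0
Host part size = 2^6 - 1 = 63
Broadcast last octet = 0 OR 63 = 63

63


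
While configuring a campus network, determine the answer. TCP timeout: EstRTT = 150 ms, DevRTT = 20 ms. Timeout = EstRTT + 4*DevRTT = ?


Given: EstRTT = 150 ms, DevRTT = 20 ms
Timeout = EstRTT + 4 * DevRTT
4 * DevRTT = 4 * 20 = 80
Timeout = 150 + 80 = 230 ms

230


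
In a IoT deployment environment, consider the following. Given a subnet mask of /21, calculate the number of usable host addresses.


Given: subnet mask /21
Host bits = 32 - 21 = 11
Total addresses = 2^11 = 2048
Usable hosts = 2048 - 2 (network + broadcast) = 2046

2046


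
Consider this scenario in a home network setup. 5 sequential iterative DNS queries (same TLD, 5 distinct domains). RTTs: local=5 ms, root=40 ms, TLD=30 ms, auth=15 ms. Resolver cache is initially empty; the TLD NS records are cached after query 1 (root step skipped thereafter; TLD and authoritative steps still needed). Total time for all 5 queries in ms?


Lookup 1 (cold cache): local + root + TLD + auth = 5 + 40 + 30 + 15 = 90 ms
Lookups 2..5 (TLD NS cached -> skip root; new domain -> still ask TLD and auth): local + TLD + auth = 5 + 30 + 15 = 50 ms each
Remaining 4 lookups: 4 * 50 = 200 ms
Total = 90 + 200 = 290 ms

290


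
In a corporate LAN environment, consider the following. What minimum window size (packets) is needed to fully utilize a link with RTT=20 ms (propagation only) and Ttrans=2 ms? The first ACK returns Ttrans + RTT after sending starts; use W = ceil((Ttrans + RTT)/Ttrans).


Given: Ttrans = 2 ms, RTT = 20 ms (= 2 * Tprop, Tprop = 10 ms)
Time until first ACK returns = Ttrans + RTT = 2 + 20 = 22 ms
Need W * Ttrans >= Ttrans + RTT  ->  W >= (Ttrans + RTT) / Ttrans
(Ttrans + RTT) / Ttrans = 22 / 2 = 11
W_min = ceil(11) = 11

11


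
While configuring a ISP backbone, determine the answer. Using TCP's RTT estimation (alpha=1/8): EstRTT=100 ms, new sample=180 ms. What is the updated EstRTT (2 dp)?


Given: EstRTT = 100 ms, SampleRTT = 180 ms, alpha = 1/8
New EstRTT = (1 - alpha) * EstRTT + alpha * SampleRTT
(7/8) * 100 = 87.5
(1/8) * 180 = 22.5
New EstRTT = 87.5 + 22.5 = 110 ms -> 110.00 ms (2 dp)

110.00


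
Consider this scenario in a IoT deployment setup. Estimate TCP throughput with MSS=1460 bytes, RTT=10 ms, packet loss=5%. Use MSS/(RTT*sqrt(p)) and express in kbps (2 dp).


Given: MSS = 1460 bytes, RTT = 10 ms, loss = 5%
RTT in seconds = 10 / 1000 = 0.01
Loss rate = 5% = 0.05
sqrt(loss) = sqrt(0.05) = 0.223606797750
Throughput (bytes/s) = 1460 / (0.01 * 0.223606797750) = 652931.8494
Throughput (kbps) = 652931.8494 * 8 / 1000 = 5223.454795 -> 5223.45 kbps (2 dp)

5223.45


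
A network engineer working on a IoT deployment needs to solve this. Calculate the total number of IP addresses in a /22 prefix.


Given: CIDR prefix /22
Host bits = 32 - 22 = 10
Total addresses = 2^10 = 1024

1024


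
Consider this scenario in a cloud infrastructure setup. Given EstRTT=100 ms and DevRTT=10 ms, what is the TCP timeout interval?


Given: EstRTT = 100 ms, DevRTT = 10 ms
Timeout = EstRTT + 4 * DevRTT
4 * DevRTT = 4 * 10 = 40
Timeout = 100 + 40 = 140 ms

140


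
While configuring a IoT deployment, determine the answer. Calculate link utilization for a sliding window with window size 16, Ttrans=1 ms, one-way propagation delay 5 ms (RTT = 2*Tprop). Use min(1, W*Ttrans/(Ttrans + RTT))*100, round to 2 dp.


Given: W = 16, Ttrans = 1 ms, RTT = 10 ms (= 2 * Tprop, Tprop = 5 ms)
Cycle time = Ttrans + RTT = 1 + 10 = 11 ms (first packet sent until its ACK returns)
W * Ttrans = 16 * 1 = 16 ms of sending per cycle
W * Ttrans / (Ttrans + RTT) = 16 / 11 = 1.454545
U = min(1, 1.454545) = 1.000000
U% = 100.00%

100.00


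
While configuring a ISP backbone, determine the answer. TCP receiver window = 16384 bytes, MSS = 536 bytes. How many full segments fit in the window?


Given: RWND = 16384 bytes, MSS = 536 bytes
Full segments = floor(RWND / MSS)
Full segments = floor(16384 / 536)
Full segments = floor(30.5672) = 30

30


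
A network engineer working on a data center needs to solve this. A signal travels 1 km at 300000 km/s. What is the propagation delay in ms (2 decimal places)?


Given: distance = 1 km, speed = 300000 km/s
Delay = distance / speed = 1 / 300000 seconds
Delay in ms = 1 * 1000 / 300000
Delay = 0.0033 ms
Rounded to 2 dp = 0.00 ms

0.00


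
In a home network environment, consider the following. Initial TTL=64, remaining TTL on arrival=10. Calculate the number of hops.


Given: initial TTL = 64, received TTL = 10
Hops = initial TTL - received TTL
Hops = 64 - 10 = 54

54


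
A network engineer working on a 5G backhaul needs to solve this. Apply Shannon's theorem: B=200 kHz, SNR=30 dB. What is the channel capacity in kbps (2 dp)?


Given: B = 200 kHz, SNR = 30 dB
SNR linear = 10^(30/10) = 1000
1 + SNR = 1001
log2(1001) = 9.9672262588
C = 200 * 1000 * 9.9672262588 = 1993445.2518 bps
C = 1993.445252 kbps -> 1993.45 kbps (2 dp)

1993.45


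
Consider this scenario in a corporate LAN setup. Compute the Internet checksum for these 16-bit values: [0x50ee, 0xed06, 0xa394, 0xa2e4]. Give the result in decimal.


Given words: [0x50ee, 0xed06, 0xa394, 0xa2e4]
Step 1: Sum all words
Raw sum = 20718 + 60678 + 41876 + 41700 = 164972
Step 2: Fold carry: (33900 + 2) = 33902
One's complement = ~33902 & 0xFFFF = 31633

31633


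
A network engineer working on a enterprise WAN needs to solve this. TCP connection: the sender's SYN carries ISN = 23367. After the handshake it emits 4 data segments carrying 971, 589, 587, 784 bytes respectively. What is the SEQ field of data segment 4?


The SYN occupies sequence number ISN = 23367, so the first data byte is ISN + 1 = 23368.
SEQ of data segment i = (ISN + 1) + sum of payload sizes of segments 1..i-1.
Segment 1: SEQ = 23368, payload = 971 bytes
Segment 2: SEQ = 24339, payload = 589 bytes
Segment 3: SEQ = 24928, payload = 587 bytes
Segment 4: SEQ = 25515, payload = 784 bytes
SEQ of segment 4 = 23368 + 971 + 589 + 587 = 25515

25515


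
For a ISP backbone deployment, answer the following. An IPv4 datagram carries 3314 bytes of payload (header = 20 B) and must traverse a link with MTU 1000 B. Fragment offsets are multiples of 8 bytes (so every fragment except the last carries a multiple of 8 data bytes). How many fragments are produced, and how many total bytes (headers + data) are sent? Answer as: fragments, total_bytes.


Max data per non-final fragment = floor((MTU - header)/8)*8 = floor((1000 - 20)/8)*8 = floor(980/8)*8 = 976 B
Final fragment needs no 8-byte alignment: it can carry up to MTU - header = 980 B
Non-final fragments needed = ceil((payload - 980) / 976) = ceil(2334/976) = ceil(2.3914) = 3
Number of fragments = 3 + 1 = 4
Fragment sizes (data): 3 * 976 B + 386 B (last, 386 <= 980 OK)
Total bytes sent = payload + n_frags * header = 3314 + 4*20 = 3314 + 80 = 3394 B

4, 3394


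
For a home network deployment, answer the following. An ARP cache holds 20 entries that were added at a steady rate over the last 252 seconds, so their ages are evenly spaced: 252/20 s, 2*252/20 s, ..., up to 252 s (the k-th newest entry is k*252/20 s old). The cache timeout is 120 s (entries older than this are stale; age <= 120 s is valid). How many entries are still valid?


Ages are k * 252/20 s for k = 1..20 (spacing = 12.6000 s).
Entry k is valid iff k * 252/20 <= 120 iff k <= 20 * 120 / 252 = 9.5238
n_valid = floor(9.5238) = 9
(n_stale = 20 - 9 = 11)

9


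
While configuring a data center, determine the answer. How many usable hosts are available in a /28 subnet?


Given: subnet mask /28
Host bits = 32 - 28 = 4
Total addresses = 2^4 = 16
Usable hosts = 16 - 2 (network + broadcast) = 14

14


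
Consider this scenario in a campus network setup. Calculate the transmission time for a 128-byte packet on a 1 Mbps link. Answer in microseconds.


Given: packet = 128 bytes, bandwidth = 1 Mbps
Packet in bits = 128 * 8 = 1024 bits
Bandwidth = 1 * 10^6 = 1000000 bps
Time = 1024 / 1000000 seconds
Time in us = 1024 * 10^6 / 1000000 = 1024

1024


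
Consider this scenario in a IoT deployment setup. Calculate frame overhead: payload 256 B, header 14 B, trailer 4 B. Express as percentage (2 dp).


Given: payload = 256 B, header = 14 B, trailer = 4 B
Overhead bytes = header + trailer = 14 + 4 = 18
Total frame = payload + overhead = 256 + 18 = 274
Overhead % = 18 / 274 * 100 = 6.5693% -> 6.57% (2 dp)

6.57


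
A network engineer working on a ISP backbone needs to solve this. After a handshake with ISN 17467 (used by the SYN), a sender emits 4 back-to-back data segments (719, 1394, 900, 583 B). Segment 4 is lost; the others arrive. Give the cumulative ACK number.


SYN uses sequence number 17467; first data byte = ISN + 1 = 17468.
Segment 1: SEQ = 17468, len = 719 B, covers [17468, 18186]
Segment 2: SEQ = 18187, len = 1394 B, covers [18187, 19580]
Segment 3: SEQ = 19581, len = 900 B, covers [19581, 20480]
Segment 4: SEQ = 20481, len = 583 B, covers [20481, 21063] [LOST]
In-order data received: bytes [17468, 20480] (segments 1..3).
Segment 4 missing -> gap begins at byte 20481.
Cumulative ACK = next expected in-order byte = 17468 + 719 + 1394 + 900 = 20481

20481


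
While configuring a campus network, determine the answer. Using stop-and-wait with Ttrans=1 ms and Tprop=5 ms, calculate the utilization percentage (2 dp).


Given: Ttrans = 1 ms, Tprop = 5 ms
RTT = 2 * Tprop = 2 * 5 = 10 ms
U = Ttrans / (Ttrans + RTT)
U = 1 / (1 + 10)
U = 1 / 11 = 0.090909
U% = 9.09%

9.09


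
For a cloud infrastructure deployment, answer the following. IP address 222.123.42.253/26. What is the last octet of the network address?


Given: IP = 222.123.42.253, prefix = /26
Subnet mask = 255.255.255.192
Last octet of IP: 253
Last octet of mask: 192
Network last octet = 253 AND 192 = 192

192


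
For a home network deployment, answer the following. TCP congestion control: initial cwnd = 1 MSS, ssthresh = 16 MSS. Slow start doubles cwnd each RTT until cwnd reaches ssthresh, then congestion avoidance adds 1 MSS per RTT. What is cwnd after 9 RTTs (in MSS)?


RTT 0: cwnd = 1 MSS (initial)
RTT 1: cwnd = 2 MSS (slow start, doubled)
RTT 2: cwnd = 4 MSS (slow start, doubled)
RTT 3: cwnd = 8 MSS (slow start, doubled)
RTT 4: cwnd = 16 MSS (slow start, doubled)
RTT 5: cwnd = 17 MSS (congestion avoidance, +1)
RTT 6: cwnd = 18 MSS (congestion avoidance, +1)
RTT 7: cwnd = 19 MSS (congestion avoidance, +1)
RTT 8: cwnd = 20 MSS (congestion avoidance, +1)
RTT 9: cwnd = 21 MSS (congestion avoidance, +1)

21


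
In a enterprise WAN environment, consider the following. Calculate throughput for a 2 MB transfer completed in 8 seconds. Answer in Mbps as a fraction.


Given: file = 2 MB, time = 8 s
File in Mb = 2 * 8 = 16 Mb
Throughput = 16 / 8 Mbps
Throughput = 2 Mbps

2


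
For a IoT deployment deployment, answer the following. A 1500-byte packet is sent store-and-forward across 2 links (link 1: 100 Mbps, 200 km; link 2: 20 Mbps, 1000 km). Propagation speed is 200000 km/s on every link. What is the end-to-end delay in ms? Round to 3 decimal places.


Packet = 1500 bytes = 12000 bits. Store-and-forward: sum (t_trans + t_prop) per link.
Link 1: t_trans = 12000/(100*10^6) s = 0.1200 ms; t_prop = 200/200000 s = 1.0000 ms; subtotal = 1.1200 ms
Link 2: t_trans = 12000/(20*10^6) s = 0.6000 ms; t_prop = 1000/200000 s = 5.0000 ms; subtotal = 5.6000 ms
End-to-end = 1.1200 + 5.6000 = 6.7200 ms -> 6.720 ms (3 dp)

6.720


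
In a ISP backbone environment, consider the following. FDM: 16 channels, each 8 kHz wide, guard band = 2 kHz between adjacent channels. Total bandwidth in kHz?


Given: 16 channels, 8 kHz each, guard = 2 kHz
Channel bandwidth = 16 * 8 = 128 kHz
Guard bands = 15 gaps * 2 kHz = 30 kHz
Total = 128 + 30 = 158 kHz

158
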